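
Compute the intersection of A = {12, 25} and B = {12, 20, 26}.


A ∩ B = elements in both A and B
A = {12, 25}
B = {12, 20, 26}
A ∩ B = {12}

A ∩ B = {12}


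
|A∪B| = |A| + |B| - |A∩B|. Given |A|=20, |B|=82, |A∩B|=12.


|A ∪ B| = |A| + |B| - |A ∩ B|
= 20 + 82 - 12
= 90

|A ∪ B| = 90


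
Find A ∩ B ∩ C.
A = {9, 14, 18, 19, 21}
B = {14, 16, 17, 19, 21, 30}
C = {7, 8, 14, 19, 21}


A ∩ B = {14, 19, 21}
(A ∩ B) ∩ C = {14, 19, 21}

A ∩ B ∩ C = {14, 19, 21}


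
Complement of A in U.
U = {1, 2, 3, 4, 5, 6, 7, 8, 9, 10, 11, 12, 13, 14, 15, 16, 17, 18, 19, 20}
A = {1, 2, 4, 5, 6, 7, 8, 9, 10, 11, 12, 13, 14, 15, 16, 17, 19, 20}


Aᶜ = U \ A = elements in U but not in A
U = {1, 2, 3, 4, 5, 6, 7, 8, 9, 10, 11, 12, 13, 14, 15, 16, 17, 18, 19, 20}
A = {1, 2, 4, 5, 6, 7, 8, 9, 10, 11, 12, 13, 14, 15, 16, 17, 19, 20}
Aᶜ = {3, 18}

Aᶜ = {3, 18}


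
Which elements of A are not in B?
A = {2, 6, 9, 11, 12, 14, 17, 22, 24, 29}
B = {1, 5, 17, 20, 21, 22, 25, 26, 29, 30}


A \ B = elements in A but not in B
A = {2, 6, 9, 11, 12, 14, 17, 22, 24, 29}
B = {1, 5, 17, 20, 21, 22, 25, 26, 29, 30}
Remove from A any elements in B
A \ B = {2, 6, 9, 11, 12, 14, 24}

A \ B = {2, 6, 9, 11, 12, 14, 24}


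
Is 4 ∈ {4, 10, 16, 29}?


A = {4, 10, 16, 29}
Checking if 4 is in A
4 is in A → True

4 ∈ A


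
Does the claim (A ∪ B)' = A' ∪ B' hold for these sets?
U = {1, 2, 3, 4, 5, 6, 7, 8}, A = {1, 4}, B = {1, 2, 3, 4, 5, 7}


LHS: A ∪ B = {1, 2, 3, 4, 5, 7}
(A ∪ B)' = U \ (A ∪ B) = {6, 8}
A' = {2, 3, 5, 6, 7, 8}, B' = {6, 8}
Claimed RHS: A' ∪ B' = {2, 3, 5, 6, 7, 8}
Identity is INVALID: LHS = {6, 8} but the RHS claimed here equals {2, 3, 5, 6, 7, 8}. The correct form is (A ∪ B)' = A' ∩ B'.

Identity is invalid: (A ∪ B)' = {6, 8} but A' ∪ B' = {2, 3, 5, 6, 7, 8}. The correct De Morgan law is (A ∪ B)' = A' ∩ B'.


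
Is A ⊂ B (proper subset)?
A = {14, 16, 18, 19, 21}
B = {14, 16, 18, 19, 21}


A ⊂ B requires: A ⊆ B AND A ≠ B.
A ⊆ B? Yes
A = B? Yes
A = B, so A is not a PROPER subset.

No, A is not a proper subset of B


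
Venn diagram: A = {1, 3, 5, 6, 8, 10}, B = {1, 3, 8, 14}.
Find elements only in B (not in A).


A = {1, 3, 5, 6, 8, 10}
B = {1, 3, 8, 14}
Region: only in B (not in A)
Elements: {14}

Elements only in B (not in A): {14}


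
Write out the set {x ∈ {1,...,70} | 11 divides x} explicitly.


Checking each candidate:
Condition: multiples of 11 in {1,...,70}
Result = {11, 22, 33, 44, 55, 66}

{11, 22, 33, 44, 55, 66}


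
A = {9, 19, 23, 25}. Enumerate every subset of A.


|A| = 4, so |P(A)| = 2^4 = 16
Enumerate subsets by cardinality (0 to 4):
∅, {9}, {19}, {23}, {25}, {9, 19}, {9, 23}, {9, 25}, {19, 23}, {19, 25}, {23, 25}, {9, 19, 23}, {9, 19, 25}, {9, 23, 25}, {19, 23, 25}, {9, 19, 23, 25}

P(A) has 16 subsets: ∅, {9}, {19}, {23}, {25}, {9, 19}, {9, 23}, {9, 25}, {19, 23}, {19, 25}, {23, 25}, {9, 19, 23}, {9, 19, 25}, {9, 23, 25}, {19, 23, 25}, {9, 19, 23, 25}


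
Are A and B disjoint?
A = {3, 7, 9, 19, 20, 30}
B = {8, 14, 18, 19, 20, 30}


Disjoint means A ∩ B = ∅.
A ∩ B = {19, 20, 30}
A ∩ B ≠ ∅, so A and B are NOT disjoint.

No, A and B are not disjoint (A ∩ B = {19, 20, 30})


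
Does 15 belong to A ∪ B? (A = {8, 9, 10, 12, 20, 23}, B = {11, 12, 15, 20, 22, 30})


A = {8, 9, 10, 12, 20, 23}, B = {11, 12, 15, 20, 22, 30}
A ∪ B = all elements in A or B
A ∪ B = {8, 9, 10, 11, 12, 15, 20, 22, 23, 30}
Checking if 15 ∈ A ∪ B
15 is in A ∪ B → True

15 ∈ A ∪ B


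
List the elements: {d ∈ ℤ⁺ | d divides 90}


Checking each candidate:
Condition: positive divisors of 90
Result = {1, 2, 3, 5, 6, 9, 10, 15, 18, 30, 45, 90}

{1, 2, 3, 5, 6, 9, 10, 15, 18, 30, 45, 90}


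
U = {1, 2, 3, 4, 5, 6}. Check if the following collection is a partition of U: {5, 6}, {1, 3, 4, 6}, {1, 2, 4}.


A partition requires: (1) non-empty parts, (2) pairwise disjoint, (3) union = U
Parts: {5, 6}, {1, 3, 4, 6}, {1, 2, 4}
Union of parts: {1, 2, 3, 4, 5, 6}
U = {1, 2, 3, 4, 5, 6}
All non-empty? True
Pairwise disjoint? False
Covers U? True

No, not a valid partition


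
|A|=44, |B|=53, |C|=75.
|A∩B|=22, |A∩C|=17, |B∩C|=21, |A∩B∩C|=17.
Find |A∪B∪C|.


|A∪B∪C| = |A|+|B|+|C| - |A∩B|-|A∩C|-|B∩C| + |A∩B∩C|
= 44+53+75 - 22-17-21 + 17
= 172 - 60 + 17
= 129

|A ∪ B ∪ C| = 129


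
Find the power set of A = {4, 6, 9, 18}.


|A| = 4, so |P(A)| = 2^4 = 16
Enumerate subsets by cardinality (0 to 4):
∅, {4}, {6}, {9}, {18}, {4, 6}, {4, 9}, {4, 18}, {6, 9}, {6, 18}, {9, 18}, {4, 6, 9}, {4, 6, 18}, {4, 9, 18}, {6, 9, 18}, {4, 6, 9, 18}

P(A) has 16 subsets: ∅, {4}, {6}, {9}, {18}, {4, 6}, {4, 9}, {4, 18}, {6, 9}, {6, 18}, {9, 18}, {4, 6, 9}, {4, 6, 18}, {4, 9, 18}, {6, 9, 18}, {4, 6, 9, 18}


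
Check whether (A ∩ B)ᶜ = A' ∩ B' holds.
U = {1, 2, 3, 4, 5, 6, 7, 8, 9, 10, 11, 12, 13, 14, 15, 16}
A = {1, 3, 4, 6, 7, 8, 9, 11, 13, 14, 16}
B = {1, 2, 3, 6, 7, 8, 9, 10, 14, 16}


LHS: A ∩ B = {1, 3, 6, 7, 8, 9, 14, 16}
(A ∩ B)' = U \ (A ∩ B) = {2, 4, 5, 10, 11, 12, 13, 15}
A' = {2, 5, 10, 12, 15}, B' = {4, 5, 11, 12, 13, 15}
Claimed RHS: A' ∩ B' = {5, 12, 15}
Identity is INVALID: LHS = {2, 4, 5, 10, 11, 12, 13, 15} but the RHS claimed here equals {5, 12, 15}. The correct form is (A ∩ B)' = A' ∪ B'.

Identity is invalid: (A ∩ B)' = {2, 4, 5, 10, 11, 12, 13, 15} but A' ∩ B' = {5, 12, 15}. The correct De Morgan law is (A ∩ B)' = A' ∪ B'.


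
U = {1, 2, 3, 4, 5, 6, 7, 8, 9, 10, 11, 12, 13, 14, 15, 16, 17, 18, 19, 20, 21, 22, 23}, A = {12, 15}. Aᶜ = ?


Aᶜ = U \ A = elements in U but not in A
U = {1, 2, 3, 4, 5, 6, 7, 8, 9, 10, 11, 12, 13, 14, 15, 16, 17, 18, 19, 20, 21, 22, 23}
A = {12, 15}
Aᶜ = {1, 2, 3, 4, 5, 6, 7, 8, 9, 10, 11, 13, 14, 16, 17, 18, 19, 20, 21, 22, 23}

Aᶜ = {1, 2, 3, 4, 5, 6, 7, 8, 9, 10, 11, 13, 14, 16, 17, 18, 19, 20, 21, 22, 23}


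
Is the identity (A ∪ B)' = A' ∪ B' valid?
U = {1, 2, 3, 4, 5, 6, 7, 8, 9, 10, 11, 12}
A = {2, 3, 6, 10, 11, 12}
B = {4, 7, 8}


LHS: A ∪ B = {2, 3, 4, 6, 7, 8, 10, 11, 12}
(A ∪ B)' = U \ (A ∪ B) = {1, 5, 9}
A' = {1, 4, 5, 7, 8, 9}, B' = {1, 2, 3, 5, 6, 9, 10, 11, 12}
Claimed RHS: A' ∪ B' = {1, 2, 3, 4, 5, 6, 7, 8, 9, 10, 11, 12}
Identity is INVALID: LHS = {1, 5, 9} but the RHS claimed here equals {1, 2, 3, 4, 5, 6, 7, 8, 9, 10, 11, 12}. The correct form is (A ∪ B)' = A' ∩ B'.

Identity is invalid: (A ∪ B)' = {1, 5, 9} but A' ∪ B' = {1, 2, 3, 4, 5, 6, 7, 8, 9, 10, 11, 12}. The correct De Morgan law is (A ∪ B)' = A' ∩ B'.


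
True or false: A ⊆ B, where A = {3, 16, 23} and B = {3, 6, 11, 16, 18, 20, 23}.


A ⊆ B means every element of A is in B.
All elements of A are in B.
So A ⊆ B.

Yes, A ⊆ B


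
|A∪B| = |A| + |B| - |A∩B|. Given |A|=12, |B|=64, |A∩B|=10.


|A ∪ B| = |A| + |B| - |A ∩ B|
= 12 + 64 - 10
= 66

|A ∪ B| = 66


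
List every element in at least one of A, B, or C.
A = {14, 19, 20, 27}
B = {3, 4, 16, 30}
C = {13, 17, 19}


A ∪ B = {3, 4, 14, 16, 19, 20, 27, 30}
(A ∪ B) ∪ C = {3, 4, 13, 14, 16, 17, 19, 20, 27, 30}

A ∪ B ∪ C = {3, 4, 13, 14, 16, 17, 19, 20, 27, 30}


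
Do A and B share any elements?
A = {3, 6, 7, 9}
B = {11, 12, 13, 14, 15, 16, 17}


Disjoint means A ∩ B = ∅.
A ∩ B = ∅
A ∩ B = ∅, so A and B are disjoint.

No — A and B share no elements (A ∩ B = ∅), so they are disjoint


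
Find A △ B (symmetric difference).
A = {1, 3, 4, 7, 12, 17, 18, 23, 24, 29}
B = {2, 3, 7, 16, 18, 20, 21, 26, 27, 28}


A △ B = (A \ B) ∪ (B \ A) = elements in exactly one of A or B
A \ B = {1, 4, 12, 17, 23, 24, 29}
B \ A = {2, 16, 20, 21, 26, 27, 28}
A △ B = {1, 2, 4, 12, 16, 17, 20, 21, 23, 24, 26, 27, 28, 29}

A △ B = {1, 2, 4, 12, 16, 17, 20, 21, 23, 24, 26, 27, 28, 29}


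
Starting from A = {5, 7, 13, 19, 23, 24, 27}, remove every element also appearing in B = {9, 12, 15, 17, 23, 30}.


A \ B = elements in A but not in B
A = {5, 7, 13, 19, 23, 24, 27}
B = {9, 12, 15, 17, 23, 30}
Remove from A any elements in B
A \ B = {5, 7, 13, 19, 24, 27}

A \ B = {5, 7, 13, 19, 24, 27}


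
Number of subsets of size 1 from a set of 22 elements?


C(n,k) = n! / (k!(n-k)!)
C(22,1) = 22! / (1!21!)
= 22

C(22,1) = 22


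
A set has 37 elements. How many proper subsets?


Total subsets = 2^n = 2^37 = 137438953472
Proper subsets exclude the set itself: 2^n - 1
= 137438953472 - 1
= 137438953471

Number of proper subsets = 137438953471


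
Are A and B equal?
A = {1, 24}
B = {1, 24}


Two sets are equal iff they have exactly the same elements.
A = {1, 24}
B = {1, 24}
Same elements → A = B

Yes, A = B


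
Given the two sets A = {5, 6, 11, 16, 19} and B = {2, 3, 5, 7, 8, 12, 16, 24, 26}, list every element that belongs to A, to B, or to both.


A ∪ B = all elements in A or B (or both)
A = {5, 6, 11, 16, 19}
B = {2, 3, 5, 7, 8, 12, 16, 24, 26}
A ∪ B = {2, 3, 5, 6, 7, 8, 11, 12, 16, 19, 24, 26}

A ∪ B = {2, 3, 5, 6, 7, 8, 11, 12, 16, 19, 24, 26}


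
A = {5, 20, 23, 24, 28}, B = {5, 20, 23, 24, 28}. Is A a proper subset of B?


A ⊂ B requires: A ⊆ B AND A ≠ B.
A ⊆ B? Yes
A = B? Yes
A = B, so A is not a PROPER subset.

No, A is not a proper subset of B


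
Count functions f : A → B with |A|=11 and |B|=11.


Each of |A| = 11 inputs maps to any of |B| = 11 outputs.
# functions = |B|^|A| = 11^11
= 285311670611

Number of functions = 285311670611


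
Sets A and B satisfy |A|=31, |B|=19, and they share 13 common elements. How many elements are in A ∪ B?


|A ∪ B| = |A| + |B| - |A ∩ B|
= 31 + 19 - 13
= 37

|A ∪ B| = 37


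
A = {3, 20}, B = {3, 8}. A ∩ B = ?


A ∩ B = elements in both A and B
A = {3, 20}
B = {3, 8}
A ∩ B = {3}

A ∩ B = {3}


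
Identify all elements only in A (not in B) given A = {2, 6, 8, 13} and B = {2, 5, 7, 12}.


A = {2, 6, 8, 13}
B = {2, 5, 7, 12}
Region: only in A (not in B)
Elements: {6, 8, 13}

Elements only in A (not in B): {6, 8, 13}


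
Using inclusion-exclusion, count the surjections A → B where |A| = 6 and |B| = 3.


n = |A| = 6, k = |B| = 3. Surjections via inclusion-exclusion:
S(n,k) = Σ(-1)^i × C(k,i) × (k-i)^n, i=0 to k
i=0: (-1)^0×C(3,0)×3^6 = 729
i=1: (-1)^1×C(3,1)×2^6 = -192
i=2: (-1)^2×C(3,2)×1^6 = 3
i=3: (-1)^3×C(3,3)×0^6 = 0
Total = 540

Number of surjections = 540


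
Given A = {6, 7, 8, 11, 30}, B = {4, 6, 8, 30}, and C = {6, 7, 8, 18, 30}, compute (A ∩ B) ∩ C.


A ∩ B = {6, 8, 30}
(A ∩ B) ∩ C = {6, 8, 30}

A ∩ B ∩ C = {6, 8, 30}


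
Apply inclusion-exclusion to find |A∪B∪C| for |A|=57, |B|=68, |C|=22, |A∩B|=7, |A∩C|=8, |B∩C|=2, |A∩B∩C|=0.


|A∪B∪C| = |A|+|B|+|C| - |A∩B|-|A∩C|-|B∩C| + |A∩B∩C|
= 57+68+22 - 7-8-2 + 0
= 147 - 17 + 0
= 130

|A ∪ B ∪ C| = 130


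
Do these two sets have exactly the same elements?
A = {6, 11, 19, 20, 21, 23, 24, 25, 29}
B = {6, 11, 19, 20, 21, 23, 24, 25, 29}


Two sets are equal iff they have exactly the same elements.
A = {6, 11, 19, 20, 21, 23, 24, 25, 29}
B = {6, 11, 19, 20, 21, 23, 24, 25, 29}
Same elements → A = B

Yes, A = B


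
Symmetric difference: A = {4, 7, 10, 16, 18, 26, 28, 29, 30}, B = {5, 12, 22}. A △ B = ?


A △ B = (A \ B) ∪ (B \ A) = elements in exactly one of A or B
A \ B = {4, 7, 10, 16, 18, 26, 28, 29, 30}
B \ A = {5, 12, 22}
A △ B = {4, 5, 7, 10, 12, 16, 18, 22, 26, 28, 29, 30}

A △ B = {4, 5, 7, 10, 12, 16, 18, 22, 26, 28, 29, 30}


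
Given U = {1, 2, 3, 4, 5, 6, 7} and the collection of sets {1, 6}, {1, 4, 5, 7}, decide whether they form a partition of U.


A partition requires: (1) non-empty parts, (2) pairwise disjoint, (3) union = U
Parts: {1, 6}, {1, 4, 5, 7}
Union of parts: {1, 4, 5, 6, 7}
U = {1, 2, 3, 4, 5, 6, 7}
All non-empty? True
Pairwise disjoint? False
Covers U? False

No, not a valid partition


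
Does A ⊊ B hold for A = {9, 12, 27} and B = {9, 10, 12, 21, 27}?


A ⊂ B requires: A ⊆ B AND A ≠ B.
A ⊆ B? Yes
A = B? No
A ⊂ B: Yes (A is a proper subset of B)

Yes, A ⊂ B


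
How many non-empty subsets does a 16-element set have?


Total subsets = 2^n = 2^16 = 65536
Non-empty subsets exclude the empty set: 2^n - 1
= 65536 - 1
= 65535

Number of non-empty subsets = 65535


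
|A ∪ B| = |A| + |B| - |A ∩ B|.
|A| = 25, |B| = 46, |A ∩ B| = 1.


|A ∪ B| = |A| + |B| - |A ∩ B|
= 25 + 46 - 1
= 70

|A ∪ B| = 70


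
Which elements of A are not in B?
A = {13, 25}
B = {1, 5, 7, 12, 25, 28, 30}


A \ B = elements in A but not in B
A = {13, 25}
B = {1, 5, 7, 12, 25, 28, 30}
Remove from A any elements in B
A \ B = {13}

A \ B = {13}


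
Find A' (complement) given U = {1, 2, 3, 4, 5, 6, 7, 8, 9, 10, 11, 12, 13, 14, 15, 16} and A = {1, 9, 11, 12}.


Aᶜ = U \ A = elements in U but not in A
U = {1, 2, 3, 4, 5, 6, 7, 8, 9, 10, 11, 12, 13, 14, 15, 16}
A = {1, 9, 11, 12}
Aᶜ = {2, 3, 4, 5, 6, 7, 8, 10, 13, 14, 15, 16}

Aᶜ = {2, 3, 4, 5, 6, 7, 8, 10, 13, 14, 15, 16}


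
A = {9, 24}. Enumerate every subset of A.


|A| = 2, so |P(A)| = 2^2 = 4
Enumerate subsets by cardinality (0 to 2):
∅, {9}, {24}, {9, 24}

P(A) has 4 subsets: ∅, {9}, {24}, {9, 24}


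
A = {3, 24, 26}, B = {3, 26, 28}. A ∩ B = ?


A ∩ B = elements in both A and B
A = {3, 24, 26}
B = {3, 26, 28}
A ∩ B = {3, 26}

A ∩ B = {3, 26}


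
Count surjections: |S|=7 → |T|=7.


n = |S| = 7, k = |T| = 7. Surjections via inclusion-exclusion:
S(n,k) = Σ(-1)^i × C(k,i) × (k-i)^n, i=0 to k
i=0: (-1)^0×C(7,0)×7^7 = 823543
i=1: (-1)^1×C(7,1)×6^7 = -1959552
i=2: (-1)^2×C(7,2)×5^7 = 1640625
i=3: (-1)^3×C(7,3)×4^7 = -573440
i=4: (-1)^4×C(7,4)×3^7 = 76545
i=5: (-1)^5×C(7,5)×2^7 = -2688
i=6: (-1)^6×C(7,6)×1^7 = 7
i=7: (-1)^7×C(7,7)×0^7 = 0
Total = 5040

Number of surjections = 5040


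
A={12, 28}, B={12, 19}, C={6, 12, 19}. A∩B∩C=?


A ∩ B = {12}
(A ∩ B) ∩ C = {12}

A ∩ B ∩ C = {12}


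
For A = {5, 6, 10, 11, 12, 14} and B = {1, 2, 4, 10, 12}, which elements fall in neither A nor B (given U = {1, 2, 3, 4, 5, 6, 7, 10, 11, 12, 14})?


A = {5, 6, 10, 11, 12, 14}
B = {1, 2, 4, 10, 12}
Region: in neither A nor B (given U = {1, 2, 3, 4, 5, 6, 7, 10, 11, 12, 14})
Elements: {3, 7}

Elements in neither A nor B (given U = {1, 2, 3, 4, 5, 6, 7, 10, 11, 12, 14}): {3, 7}


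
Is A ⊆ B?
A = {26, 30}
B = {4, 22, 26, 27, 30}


A ⊆ B means every element of A is in B.
All elements of A are in B.
So A ⊆ B.

Yes, A ⊆ B


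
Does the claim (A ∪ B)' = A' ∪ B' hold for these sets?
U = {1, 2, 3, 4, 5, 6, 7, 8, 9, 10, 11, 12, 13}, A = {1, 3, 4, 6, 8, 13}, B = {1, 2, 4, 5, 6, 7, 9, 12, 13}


LHS: A ∪ B = {1, 2, 3, 4, 5, 6, 7, 8, 9, 12, 13}
(A ∪ B)' = U \ (A ∪ B) = {10, 11}
A' = {2, 5, 7, 9, 10, 11, 12}, B' = {3, 8, 10, 11}
Claimed RHS: A' ∪ B' = {2, 3, 5, 7, 8, 9, 10, 11, 12}
Identity is INVALID: LHS = {10, 11} but the RHS claimed here equals {2, 3, 5, 7, 8, 9, 10, 11, 12}. The correct form is (A ∪ B)' = A' ∩ B'.

Identity is invalid: (A ∪ B)' = {10, 11} but A' ∪ B' = {2, 3, 5, 7, 8, 9, 10, 11, 12}. The correct De Morgan law is (A ∪ B)' = A' ∩ B'.


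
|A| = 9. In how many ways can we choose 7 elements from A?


C(n,k) = n! / (k!(n-k)!)
C(9,7) = 9! / (7!2!)
= 36

C(9,7) = 36


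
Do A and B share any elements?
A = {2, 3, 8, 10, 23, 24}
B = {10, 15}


Disjoint means A ∩ B = ∅.
A ∩ B = {10}
A ∩ B ≠ ∅, so A and B are NOT disjoint.

Yes — A and B share the element(s) of A ∩ B = {10}, so they are not disjoint


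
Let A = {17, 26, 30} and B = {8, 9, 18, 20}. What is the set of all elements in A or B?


A ∪ B = all elements in A or B (or both)
A = {17, 26, 30}
B = {8, 9, 18, 20}
A ∪ B = {8, 9, 17, 18, 20, 26, 30}

A ∪ B = {8, 9, 17, 18, 20, 26, 30}


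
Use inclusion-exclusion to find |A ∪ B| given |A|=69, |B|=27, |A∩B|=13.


|A ∪ B| = |A| + |B| - |A ∩ B|
= 69 + 27 - 13
= 83

|A ∪ B| = 83


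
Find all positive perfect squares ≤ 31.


Checking each candidate:
Condition: positive perfect squares ≤ 31
Result = {1, 4, 9, 16, 25}

{1, 4, 9, 16, 25}


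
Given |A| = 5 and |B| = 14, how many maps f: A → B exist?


Each of |A| = 5 inputs maps to any of |B| = 14 outputs.
# functions = |B|^|A| = 14^5
= 537824

Number of functions = 537824


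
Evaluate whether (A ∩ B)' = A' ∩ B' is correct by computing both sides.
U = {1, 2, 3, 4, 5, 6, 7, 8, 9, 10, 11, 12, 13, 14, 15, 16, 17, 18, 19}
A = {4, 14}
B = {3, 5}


LHS: A ∩ B = ∅
(A ∩ B)' = U \ (A ∩ B) = {1, 2, 3, 4, 5, 6, 7, 8, 9, 10, 11, 12, 13, 14, 15, 16, 17, 18, 19}
A' = {1, 2, 3, 5, 6, 7, 8, 9, 10, 11, 12, 13, 15, 16, 17, 18, 19}, B' = {1, 2, 4, 6, 7, 8, 9, 10, 11, 12, 13, 14, 15, 16, 17, 18, 19}
Claimed RHS: A' ∩ B' = {1, 2, 6, 7, 8, 9, 10, 11, 12, 13, 15, 16, 17, 18, 19}
Identity is INVALID: LHS = {1, 2, 3, 4, 5, 6, 7, 8, 9, 10, 11, 12, 13, 14, 15, 16, 17, 18, 19} but the RHS claimed here equals {1, 2, 6, 7, 8, 9, 10, 11, 12, 13, 15, 16, 17, 18, 19}. The correct form is (A ∩ B)' = A' ∪ B'.

Identity is invalid: (A ∩ B)' = {1, 2, 3, 4, 5, 6, 7, 8, 9, 10, 11, 12, 13, 14, 15, 16, 17, 18, 19} but A' ∩ B' = {1, 2, 6, 7, 8, 9, 10, 11, 12, 13, 15, 16, 17, 18, 19}. The correct De Morgan law is (A ∩ B)' = A' ∪ B'.


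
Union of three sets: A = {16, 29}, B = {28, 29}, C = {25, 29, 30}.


A ∪ B = {16, 28, 29}
(A ∪ B) ∪ C = {16, 25, 28, 29, 30}

A ∪ B ∪ C = {16, 25, 28, 29, 30}


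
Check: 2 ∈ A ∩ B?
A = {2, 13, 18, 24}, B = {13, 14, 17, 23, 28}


A = {2, 13, 18, 24}, B = {13, 14, 17, 23, 28}
A ∩ B = elements in both A and B
A ∩ B = {13}
Checking if 2 ∈ A ∩ B
2 is not in A ∩ B → False

2 ∉ A ∩ B


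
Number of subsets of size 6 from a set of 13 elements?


C(n,k) = n! / (k!(n-k)!)
C(13,6) = 13! / (6!7!)
= 1716

C(13,6) = 1716


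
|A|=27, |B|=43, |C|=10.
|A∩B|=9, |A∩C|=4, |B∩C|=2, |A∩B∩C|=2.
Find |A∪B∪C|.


|A∪B∪C| = |A|+|B|+|C| - |A∩B|-|A∩C|-|B∩C| + |A∩B∩C|
= 27+43+10 - 9-4-2 + 2
= 80 - 15 + 2
= 67

|A ∪ B ∪ C| = 67


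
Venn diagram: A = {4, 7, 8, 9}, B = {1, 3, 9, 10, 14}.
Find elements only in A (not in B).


A = {4, 7, 8, 9}
B = {1, 3, 9, 10, 14}
Region: only in A (not in B)
Elements: {4, 7, 8}

Elements only in A (not in B): {4, 7, 8}


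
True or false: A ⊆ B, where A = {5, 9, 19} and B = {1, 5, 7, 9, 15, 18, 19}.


A ⊆ B means every element of A is in B.
All elements of A are in B.
So A ⊆ B.

Yes, A ⊆ B


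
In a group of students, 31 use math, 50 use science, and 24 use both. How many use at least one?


|A ∪ B| = |A| + |B| - |A ∩ B|
= 31 + 50 - 24
= 57

|A ∪ B| = 57


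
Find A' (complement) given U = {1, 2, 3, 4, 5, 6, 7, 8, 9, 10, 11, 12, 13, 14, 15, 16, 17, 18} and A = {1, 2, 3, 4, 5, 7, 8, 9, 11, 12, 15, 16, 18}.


Aᶜ = U \ A = elements in U but not in A
U = {1, 2, 3, 4, 5, 6, 7, 8, 9, 10, 11, 12, 13, 14, 15, 16, 17, 18}
A = {1, 2, 3, 4, 5, 7, 8, 9, 11, 12, 15, 16, 18}
Aᶜ = {6, 10, 13, 14, 17}

Aᶜ = {6, 10, 13, 14, 17}


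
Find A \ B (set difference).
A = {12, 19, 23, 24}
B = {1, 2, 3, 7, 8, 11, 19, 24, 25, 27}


A \ B = elements in A but not in B
A = {12, 19, 23, 24}
B = {1, 2, 3, 7, 8, 11, 19, 24, 25, 27}
Remove from A any elements in B
A \ B = {12, 23}

A \ B = {12, 23}


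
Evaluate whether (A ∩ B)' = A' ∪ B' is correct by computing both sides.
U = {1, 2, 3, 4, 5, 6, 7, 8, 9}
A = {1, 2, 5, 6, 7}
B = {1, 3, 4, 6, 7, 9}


LHS: A ∩ B = {1, 6, 7}
(A ∩ B)' = U \ (A ∩ B) = {2, 3, 4, 5, 8, 9}
A' = {3, 4, 8, 9}, B' = {2, 5, 8}
Claimed RHS: A' ∪ B' = {2, 3, 4, 5, 8, 9}
Identity is VALID: LHS = RHS = {2, 3, 4, 5, 8, 9} ✓

Identity is valid. (A ∩ B)' = A' ∪ B' = {2, 3, 4, 5, 8, 9}


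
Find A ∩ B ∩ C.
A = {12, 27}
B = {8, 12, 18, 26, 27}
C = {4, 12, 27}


A ∩ B = {12, 27}
(A ∩ B) ∩ C = {12, 27}

A ∩ B ∩ C = {12, 27}


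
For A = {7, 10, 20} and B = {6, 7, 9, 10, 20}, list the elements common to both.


A ∩ B = elements in both A and B
A = {7, 10, 20}
B = {6, 7, 9, 10, 20}
A ∩ B = {7, 10, 20}

A ∩ B = {7, 10, 20}


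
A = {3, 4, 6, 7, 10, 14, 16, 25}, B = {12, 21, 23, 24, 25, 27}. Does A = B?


Two sets are equal iff they have exactly the same elements.
A = {3, 4, 6, 7, 10, 14, 16, 25}
B = {12, 21, 23, 24, 25, 27}
Differences: {3, 4, 6, 7, 10, 12, 14, 16, 21, 23, 24, 27}
A ≠ B

No, A ≠ B


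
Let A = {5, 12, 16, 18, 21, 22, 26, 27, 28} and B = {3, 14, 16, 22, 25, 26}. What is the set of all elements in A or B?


A ∪ B = all elements in A or B (or both)
A = {5, 12, 16, 18, 21, 22, 26, 27, 28}
B = {3, 14, 16, 22, 25, 26}
A ∪ B = {3, 5, 12, 14, 16, 18, 21, 22, 25, 26, 27, 28}

A ∪ B = {3, 5, 12, 14, 16, 18, 21, 22, 25, 26, 27, 28}


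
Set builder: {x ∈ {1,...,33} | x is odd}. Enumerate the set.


Checking each candidate:
Condition: odd numbers in {1,...,33}
Result = {1, 3, 5, 7, 9, 11, 13, 15, 17, 19, 21, 23, 25, 27, 29, 31, 33}

{1, 3, 5, 7, 9, 11, 13, 15, 17, 19, 21, 23, 25, 27, 29, 31, 33}


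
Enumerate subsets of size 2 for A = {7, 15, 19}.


|A| = 3, so A has C(3,2) = 3 subsets of size 2.
Enumerate by choosing 2 elements from A at a time:
{7, 15}, {7, 19}, {15, 19}

2-element subsets (3 total): {7, 15}, {7, 19}, {15, 19}


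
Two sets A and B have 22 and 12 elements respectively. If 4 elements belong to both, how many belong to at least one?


|A ∪ B| = |A| + |B| - |A ∩ B|
= 22 + 12 - 4
= 30

|A ∪ B| = 30


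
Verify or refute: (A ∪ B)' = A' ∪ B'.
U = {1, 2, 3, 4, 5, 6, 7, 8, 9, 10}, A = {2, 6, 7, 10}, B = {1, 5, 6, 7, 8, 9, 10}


LHS: A ∪ B = {1, 2, 5, 6, 7, 8, 9, 10}
(A ∪ B)' = U \ (A ∪ B) = {3, 4}
A' = {1, 3, 4, 5, 8, 9}, B' = {2, 3, 4}
Claimed RHS: A' ∪ B' = {1, 2, 3, 4, 5, 8, 9}
Identity is INVALID: LHS = {3, 4} but the RHS claimed here equals {1, 2, 3, 4, 5, 8, 9}. The correct form is (A ∪ B)' = A' ∩ B'.

Identity is invalid: (A ∪ B)' = {3, 4} but A' ∪ B' = {1, 2, 3, 4, 5, 8, 9}. The correct De Morgan law is (A ∪ B)' = A' ∩ B'.


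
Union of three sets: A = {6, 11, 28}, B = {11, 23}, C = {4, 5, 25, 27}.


A ∪ B = {6, 11, 23, 28}
(A ∪ B) ∪ C = {4, 5, 6, 11, 23, 25, 27, 28}

A ∪ B ∪ C = {4, 5, 6, 11, 23, 25, 27, 28}


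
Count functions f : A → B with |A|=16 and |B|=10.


Each of |A| = 16 inputs maps to any of |B| = 10 outputs.
# functions = |B|^|A| = 10^16
= 10000000000000000

Number of functions = 10000000000000000


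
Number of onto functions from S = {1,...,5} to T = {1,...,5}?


n = |S| = 5, k = |T| = 5. Surjections via inclusion-exclusion:
S(n,k) = Σ(-1)^i × C(k,i) × (k-i)^n, i=0 to k
i=0: (-1)^0×C(5,0)×5^5 = 3125
i=1: (-1)^1×C(5,1)×4^5 = -5120
i=2: (-1)^2×C(5,2)×3^5 = 2430
i=3: (-1)^3×C(5,3)×2^5 = -320
i=4: (-1)^4×C(5,4)×1^5 = 5
i=5: (-1)^5×C(5,5)×0^5 = 0
Total = 120

Number of surjections = 120


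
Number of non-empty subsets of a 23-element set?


Total subsets = 2^n = 2^23 = 8388608
Non-empty subsets exclude the empty set: 2^n - 1
= 8388608 - 1
= 8388607

Number of non-empty subsets = 8388607


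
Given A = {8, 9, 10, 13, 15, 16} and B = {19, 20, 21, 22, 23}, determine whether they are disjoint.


Disjoint means A ∩ B = ∅.
A ∩ B = ∅
A ∩ B = ∅, so A and B are disjoint.

Yes, A and B are disjoint


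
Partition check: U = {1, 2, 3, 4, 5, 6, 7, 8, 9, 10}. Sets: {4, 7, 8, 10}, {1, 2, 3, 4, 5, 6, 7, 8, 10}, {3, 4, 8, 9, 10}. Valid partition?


A partition requires: (1) non-empty parts, (2) pairwise disjoint, (3) union = U
Parts: {4, 7, 8, 10}, {1, 2, 3, 4, 5, 6, 7, 8, 10}, {3, 4, 8, 9, 10}
Union of parts: {1, 2, 3, 4, 5, 6, 7, 8, 9, 10}
U = {1, 2, 3, 4, 5, 6, 7, 8, 9, 10}
All non-empty? True
Pairwise disjoint? False
Covers U? True

No, not a valid partition


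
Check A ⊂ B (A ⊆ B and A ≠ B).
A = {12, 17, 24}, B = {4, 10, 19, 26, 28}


A ⊂ B requires: A ⊆ B AND A ≠ B.
A ⊆ B? No
A ⊄ B, so A is not a proper subset.

No, A is not a proper subset of B


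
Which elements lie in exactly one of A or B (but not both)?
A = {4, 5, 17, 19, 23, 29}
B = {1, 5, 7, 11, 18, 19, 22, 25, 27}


A △ B = (A \ B) ∪ (B \ A) = elements in exactly one of A or B
A \ B = {4, 17, 23, 29}
B \ A = {1, 7, 11, 18, 22, 25, 27}
A △ B = {1, 4, 7, 11, 17, 18, 22, 23, 25, 27, 29}

A △ B = {1, 4, 7, 11, 17, 18, 22, 23, 25, 27, 29}


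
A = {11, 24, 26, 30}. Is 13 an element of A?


A = {11, 24, 26, 30}
Checking if 13 is in A
13 is not in A → False

13 ∉ A


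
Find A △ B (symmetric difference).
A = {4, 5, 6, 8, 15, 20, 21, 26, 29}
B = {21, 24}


A △ B = (A \ B) ∪ (B \ A) = elements in exactly one of A or B
A \ B = {4, 5, 6, 8, 15, 20, 26, 29}
B \ A = {24}
A △ B = {4, 5, 6, 8, 15, 20, 24, 26, 29}

A △ B = {4, 5, 6, 8, 15, 20, 24, 26, 29}


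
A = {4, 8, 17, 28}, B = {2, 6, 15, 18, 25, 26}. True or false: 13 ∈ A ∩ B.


A = {4, 8, 17, 28}, B = {2, 6, 15, 18, 25, 26}
A ∩ B = elements in both A and B
A ∩ B = ∅
Checking if 13 ∈ A ∩ B
13 is not in A ∩ B → False

13 ∉ A ∩ B


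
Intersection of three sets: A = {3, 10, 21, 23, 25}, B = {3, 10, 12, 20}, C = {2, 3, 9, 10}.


A ∩ B = {3, 10}
(A ∩ B) ∩ C = {3, 10}

A ∩ B ∩ C = {3, 10}


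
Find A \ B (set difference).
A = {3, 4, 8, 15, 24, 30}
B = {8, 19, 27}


A \ B = elements in A but not in B
A = {3, 4, 8, 15, 24, 30}
B = {8, 19, 27}
Remove from A any elements in B
A \ B = {3, 4, 15, 24, 30}

A \ B = {3, 4, 15, 24, 30}


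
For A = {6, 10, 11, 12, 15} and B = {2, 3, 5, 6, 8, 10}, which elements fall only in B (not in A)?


A = {6, 10, 11, 12, 15}
B = {2, 3, 5, 6, 8, 10}
Region: only in B (not in A)
Elements: {2, 3, 5, 8}

Elements only in B (not in A): {2, 3, 5, 8}


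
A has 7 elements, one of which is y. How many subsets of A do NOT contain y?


Subsets of A avoiding y are subsets of A \ {y}, which has 6 elements.
Count = 2^(n-1) = 2^6
= 64

Number of subsets avoiding y = 64


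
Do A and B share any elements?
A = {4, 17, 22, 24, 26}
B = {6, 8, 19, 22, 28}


Disjoint means A ∩ B = ∅.
A ∩ B = {22}
A ∩ B ≠ ∅, so A and B are NOT disjoint.

Yes — A and B share the element(s) of A ∩ B = {22}, so they are not disjoint


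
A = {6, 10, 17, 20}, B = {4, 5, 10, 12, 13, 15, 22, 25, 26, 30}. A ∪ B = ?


A ∪ B = all elements in A or B (or both)
A = {6, 10, 17, 20}
B = {4, 5, 10, 12, 13, 15, 22, 25, 26, 30}
A ∪ B = {4, 5, 6, 10, 12, 13, 15, 17, 20, 22, 25, 26, 30}

A ∪ B = {4, 5, 6, 10, 12, 13, 15, 17, 20, 22, 25, 26, 30}


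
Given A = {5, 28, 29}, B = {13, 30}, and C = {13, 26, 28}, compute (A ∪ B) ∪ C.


A ∪ B = {5, 13, 28, 29, 30}
(A ∪ B) ∪ C = {5, 13, 26, 28, 29, 30}

A ∪ B ∪ C = {5, 13, 26, 28, 29, 30}


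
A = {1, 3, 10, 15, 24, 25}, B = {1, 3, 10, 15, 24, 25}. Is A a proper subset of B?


A ⊂ B requires: A ⊆ B AND A ≠ B.
A ⊆ B? Yes
A = B? Yes
A = B, so A is not a PROPER subset.

No, A is not a proper subset of B


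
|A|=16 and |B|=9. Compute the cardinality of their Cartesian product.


|A × B| = |A| × |B|
= 16 × 9
= 144

|A × B| = 144


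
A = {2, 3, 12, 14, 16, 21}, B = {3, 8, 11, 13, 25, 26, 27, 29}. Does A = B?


Two sets are equal iff they have exactly the same elements.
A = {2, 3, 12, 14, 16, 21}
B = {3, 8, 11, 13, 25, 26, 27, 29}
Differences: {2, 8, 11, 12, 13, 14, 16, 21, 25, 26, 27, 29}
A ≠ B

No, A ≠ B


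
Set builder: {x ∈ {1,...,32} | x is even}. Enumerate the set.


Checking each candidate:
Condition: even numbers in {1,...,32}
Result = {2, 4, 6, 8, 10, 12, 14, 16, 18, 20, 22, 24, 26, 28, 30, 32}

{2, 4, 6, 8, 10, 12, 14, 16, 18, 20, 22, 24, 26, 28, 30, 32}


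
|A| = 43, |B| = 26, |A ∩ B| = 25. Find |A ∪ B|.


|A ∪ B| = |A| + |B| - |A ∩ B|
= 43 + 26 - 25
= 44

|A ∪ B| = 44


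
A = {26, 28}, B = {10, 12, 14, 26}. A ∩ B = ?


A ∩ B = elements in both A and B
A = {26, 28}
B = {10, 12, 14, 26}
A ∩ B = {26}

A ∩ B = {26}


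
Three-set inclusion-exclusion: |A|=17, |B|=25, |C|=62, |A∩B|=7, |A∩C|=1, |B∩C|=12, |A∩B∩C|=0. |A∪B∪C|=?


|A∪B∪C| = |A|+|B|+|C| - |A∩B|-|A∩C|-|B∩C| + |A∩B∩C|
= 17+25+62 - 7-1-12 + 0
= 104 - 20 + 0
= 84

|A ∪ B ∪ C| = 84


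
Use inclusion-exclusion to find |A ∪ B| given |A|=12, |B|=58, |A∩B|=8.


|A ∪ B| = |A| + |B| - |A ∩ B|
= 12 + 58 - 8
= 62

|A ∪ B| = 62


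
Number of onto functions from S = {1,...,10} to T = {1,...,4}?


n = |S| = 10, k = |T| = 4. Surjections via inclusion-exclusion:
S(n,k) = Σ(-1)^i × C(k,i) × (k-i)^n, i=0 to k
i=0: (-1)^0×C(4,0)×4^10 = 1048576
i=1: (-1)^1×C(4,1)×3^10 = -236196
i=2: (-1)^2×C(4,2)×2^10 = 6144
i=3: (-1)^3×C(4,3)×1^10 = -4
i=4: (-1)^4×C(4,4)×0^10 = 0
Total = 818520

Number of surjections = 818520


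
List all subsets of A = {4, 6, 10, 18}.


|A| = 4, so |P(A)| = 2^4 = 16
Enumerate subsets by cardinality (0 to 4):
∅, {4}, {6}, {10}, {18}, {4, 6}, {4, 10}, {4, 18}, {6, 10}, {6, 18}, {10, 18}, {4, 6, 10}, {4, 6, 18}, {4, 10, 18}, {6, 10, 18}, {4, 6, 10, 18}

P(A) has 16 subsets: ∅, {4}, {6}, {10}, {18}, {4, 6}, {4, 10}, {4, 18}, {6, 10}, {6, 18}, {10, 18}, {4, 6, 10}, {4, 6, 18}, {4, 10, 18}, {6, 10, 18}, {4, 6, 10, 18}


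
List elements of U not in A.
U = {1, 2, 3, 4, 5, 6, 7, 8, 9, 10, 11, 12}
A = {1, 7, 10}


Aᶜ = U \ A = elements in U but not in A
U = {1, 2, 3, 4, 5, 6, 7, 8, 9, 10, 11, 12}
A = {1, 7, 10}
Aᶜ = {2, 3, 4, 5, 6, 8, 9, 11, 12}

Aᶜ = {2, 3, 4, 5, 6, 8, 9, 11, 12}


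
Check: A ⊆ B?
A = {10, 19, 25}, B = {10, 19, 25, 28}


A ⊆ B means every element of A is in B.
All elements of A are in B.
So A ⊆ B.

Yes, A ⊆ B


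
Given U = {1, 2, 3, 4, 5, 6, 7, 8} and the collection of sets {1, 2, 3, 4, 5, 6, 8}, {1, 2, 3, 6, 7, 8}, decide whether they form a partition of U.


A partition requires: (1) non-empty parts, (2) pairwise disjoint, (3) union = U
Parts: {1, 2, 3, 4, 5, 6, 8}, {1, 2, 3, 6, 7, 8}
Union of parts: {1, 2, 3, 4, 5, 6, 7, 8}
U = {1, 2, 3, 4, 5, 6, 7, 8}
All non-empty? True
Pairwise disjoint? False
Covers U? True

No, not a valid partition


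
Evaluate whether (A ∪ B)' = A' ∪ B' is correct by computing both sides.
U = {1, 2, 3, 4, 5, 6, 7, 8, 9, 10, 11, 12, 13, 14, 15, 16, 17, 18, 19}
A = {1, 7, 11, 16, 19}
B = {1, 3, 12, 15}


LHS: A ∪ B = {1, 3, 7, 11, 12, 15, 16, 19}
(A ∪ B)' = U \ (A ∪ B) = {2, 4, 5, 6, 8, 9, 10, 13, 14, 17, 18}
A' = {2, 3, 4, 5, 6, 8, 9, 10, 12, 13, 14, 15, 17, 18}, B' = {2, 4, 5, 6, 7, 8, 9, 10, 11, 13, 14, 16, 17, 18, 19}
Claimed RHS: A' ∪ B' = {2, 3, 4, 5, 6, 7, 8, 9, 10, 11, 12, 13, 14, 15, 16, 17, 18, 19}
Identity is INVALID: LHS = {2, 4, 5, 6, 8, 9, 10, 13, 14, 17, 18} but the RHS claimed here equals {2, 3, 4, 5, 6, 7, 8, 9, 10, 11, 12, 13, 14, 15, 16, 17, 18, 19}. The correct form is (A ∪ B)' = A' ∩ B'.

Identity is invalid: (A ∪ B)' = {2, 4, 5, 6, 8, 9, 10, 13, 14, 17, 18} but A' ∪ B' = {2, 3, 4, 5, 6, 7, 8, 9, 10, 11, 12, 13, 14, 15, 16, 17, 18, 19}. The correct De Morgan law is (A ∪ B)' = A' ∩ B'.


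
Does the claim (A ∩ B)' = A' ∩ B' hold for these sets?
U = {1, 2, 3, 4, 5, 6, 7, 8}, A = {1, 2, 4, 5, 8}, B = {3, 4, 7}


LHS: A ∩ B = {4}
(A ∩ B)' = U \ (A ∩ B) = {1, 2, 3, 5, 6, 7, 8}
A' = {3, 6, 7}, B' = {1, 2, 5, 6, 8}
Claimed RHS: A' ∩ B' = {6}
Identity is INVALID: LHS = {1, 2, 3, 5, 6, 7, 8} but the RHS claimed here equals {6}. The correct form is (A ∩ B)' = A' ∪ B'.

Identity is invalid: (A ∩ B)' = {1, 2, 3, 5, 6, 7, 8} but A' ∩ B' = {6}. The correct De Morgan law is (A ∩ B)' = A' ∪ B'.


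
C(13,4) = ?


C(n,k) = n! / (k!(n-k)!)
C(13,4) = 13! / (4!9!)
= 715

C(13,4) = 715


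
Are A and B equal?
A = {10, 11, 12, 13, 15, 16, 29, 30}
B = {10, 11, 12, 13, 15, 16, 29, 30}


Two sets are equal iff they have exactly the same elements.
A = {10, 11, 12, 13, 15, 16, 29, 30}
B = {10, 11, 12, 13, 15, 16, 29, 30}
Same elements → A = B

Yes, A = B


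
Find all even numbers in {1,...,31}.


Checking each candidate:
Condition: even numbers in {1,...,31}
Result = {2, 4, 6, 8, 10, 12, 14, 16, 18, 20, 22, 24, 26, 28, 30}

{2, 4, 6, 8, 10, 12, 14, 16, 18, 20, 22, 24, 26, 28, 30}


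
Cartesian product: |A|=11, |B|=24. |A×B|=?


|A × B| = |A| × |B|
= 11 × 24
= 264

|A × B| = 264


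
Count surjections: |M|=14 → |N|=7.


n = |M| = 14, k = |N| = 7. Surjections via inclusion-exclusion:
S(n,k) = Σ(-1)^i × C(k,i) × (k-i)^n, i=0 to k
i=0: (-1)^0×C(7,0)×7^14 = 678223072849
i=1: (-1)^1×C(7,1)×6^14 = -548549148672
i=2: (-1)^2×C(7,2)×5^14 = 128173828125
i=3: (-1)^3×C(7,3)×4^14 = -9395240960
i=4: (-1)^4×C(7,4)×3^14 = 167403915
i=5: (-1)^5×C(7,5)×2^14 = -344064
i=6: (-1)^6×C(7,6)×1^14 = 7
i=7: (-1)^7×C(7,7)×0^14 = 0
Total = 248619571200

Number of surjections = 248619571200


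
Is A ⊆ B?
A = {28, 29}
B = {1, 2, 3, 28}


A ⊆ B means every element of A is in B.
Elements in A not in B: {29}
So A ⊄ B.

No, A ⊄ B


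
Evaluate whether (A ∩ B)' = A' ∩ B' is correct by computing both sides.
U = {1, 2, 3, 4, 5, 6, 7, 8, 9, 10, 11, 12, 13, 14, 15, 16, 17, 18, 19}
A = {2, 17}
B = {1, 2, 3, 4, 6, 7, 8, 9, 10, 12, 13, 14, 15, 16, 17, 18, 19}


LHS: A ∩ B = {2, 17}
(A ∩ B)' = U \ (A ∩ B) = {1, 3, 4, 5, 6, 7, 8, 9, 10, 11, 12, 13, 14, 15, 16, 18, 19}
A' = {1, 3, 4, 5, 6, 7, 8, 9, 10, 11, 12, 13, 14, 15, 16, 18, 19}, B' = {5, 11}
Claimed RHS: A' ∩ B' = {5, 11}
Identity is INVALID: LHS = {1, 3, 4, 5, 6, 7, 8, 9, 10, 11, 12, 13, 14, 15, 16, 18, 19} but the RHS claimed here equals {5, 11}. The correct form is (A ∩ B)' = A' ∪ B'.

Identity is invalid: (A ∩ B)' = {1, 3, 4, 5, 6, 7, 8, 9, 10, 11, 12, 13, 14, 15, 16, 18, 19} but A' ∩ B' = {5, 11}. The correct De Morgan law is (A ∩ B)' = A' ∪ B'.


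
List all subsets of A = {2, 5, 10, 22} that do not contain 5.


A subset of A that omits 5 is a subset of A \ {5}, so there are 2^(n-1) = 2^3 = 8 of them.
Subsets excluding 5: ∅, {2}, {10}, {22}, {2, 10}, {2, 22}, {10, 22}, {2, 10, 22}

Subsets excluding 5 (8 total): ∅, {2}, {10}, {22}, {2, 10}, {2, 22}, {10, 22}, {2, 10, 22}


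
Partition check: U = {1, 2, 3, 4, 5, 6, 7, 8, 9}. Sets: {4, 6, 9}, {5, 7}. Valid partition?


A partition requires: (1) non-empty parts, (2) pairwise disjoint, (3) union = U
Parts: {4, 6, 9}, {5, 7}
Union of parts: {4, 5, 6, 7, 9}
U = {1, 2, 3, 4, 5, 6, 7, 8, 9}
All non-empty? True
Pairwise disjoint? True
Covers U? False

No, not a valid partition


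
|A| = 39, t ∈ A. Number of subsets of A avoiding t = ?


Subsets of A avoiding t are subsets of A \ {t}, which has 38 elements.
Count = 2^(n-1) = 2^38
= 274877906944

Number of subsets avoiding t = 274877906944


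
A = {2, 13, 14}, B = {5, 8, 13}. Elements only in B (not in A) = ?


A = {2, 13, 14}
B = {5, 8, 13}
Region: only in B (not in A)
Elements: {5, 8}

Elements only in B (not in A): {5, 8}


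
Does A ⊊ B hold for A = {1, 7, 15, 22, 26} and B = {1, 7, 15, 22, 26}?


A ⊂ B requires: A ⊆ B AND A ≠ B.
A ⊆ B? Yes
A = B? Yes
A = B, so A is not a PROPER subset.

No, A is not a proper subset of B


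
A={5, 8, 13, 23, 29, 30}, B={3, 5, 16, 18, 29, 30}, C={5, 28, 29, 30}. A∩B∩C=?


A ∩ B = {5, 29, 30}
(A ∩ B) ∩ C = {5, 29, 30}

A ∩ B ∩ C = {5, 29, 30}


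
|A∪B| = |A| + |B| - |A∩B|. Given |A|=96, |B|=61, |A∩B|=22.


|A ∪ B| = |A| + |B| - |A ∩ B|
= 96 + 61 - 22
= 135

|A ∪ B| = 135


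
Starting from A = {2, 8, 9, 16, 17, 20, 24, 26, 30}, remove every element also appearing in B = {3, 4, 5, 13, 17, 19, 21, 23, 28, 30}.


A \ B = elements in A but not in B
A = {2, 8, 9, 16, 17, 20, 24, 26, 30}
B = {3, 4, 5, 13, 17, 19, 21, 23, 28, 30}
Remove from A any elements in B
A \ B = {2, 8, 9, 16, 20, 24, 26}

A \ B = {2, 8, 9, 16, 20, 24, 26}


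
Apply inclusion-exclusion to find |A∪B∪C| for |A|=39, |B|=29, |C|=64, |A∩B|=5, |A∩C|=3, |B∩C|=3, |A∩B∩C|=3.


|A∪B∪C| = |A|+|B|+|C| - |A∩B|-|A∩C|-|B∩C| + |A∩B∩C|
= 39+29+64 - 5-3-3 + 3
= 132 - 11 + 3
= 124

|A ∪ B ∪ C| = 124


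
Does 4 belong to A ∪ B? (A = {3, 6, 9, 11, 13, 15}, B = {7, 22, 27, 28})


A = {3, 6, 9, 11, 13, 15}, B = {7, 22, 27, 28}
A ∪ B = all elements in A or B
A ∪ B = {3, 6, 7, 9, 11, 13, 15, 22, 27, 28}
Checking if 4 ∈ A ∪ B
4 is not in A ∪ B → False

4 ∉ A ∪ B


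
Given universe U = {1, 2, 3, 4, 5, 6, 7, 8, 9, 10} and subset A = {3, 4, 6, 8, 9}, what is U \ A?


Aᶜ = U \ A = elements in U but not in A
U = {1, 2, 3, 4, 5, 6, 7, 8, 9, 10}
A = {3, 4, 6, 8, 9}
Aᶜ = {1, 2, 5, 7, 10}

Aᶜ = {1, 2, 5, 7, 10}


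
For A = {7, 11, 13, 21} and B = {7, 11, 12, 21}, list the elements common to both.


A ∩ B = elements in both A and B
A = {7, 11, 13, 21}
B = {7, 11, 12, 21}
A ∩ B = {7, 11, 21}

A ∩ B = {7, 11, 21}


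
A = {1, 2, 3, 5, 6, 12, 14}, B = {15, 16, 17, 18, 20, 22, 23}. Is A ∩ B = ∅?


Disjoint means A ∩ B = ∅.
A ∩ B = ∅
A ∩ B = ∅, so A and B are disjoint.

Yes, A and B are disjoint


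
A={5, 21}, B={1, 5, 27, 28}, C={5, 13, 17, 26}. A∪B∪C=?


A ∪ B = {1, 5, 21, 27, 28}
(A ∪ B) ∪ C = {1, 5, 13, 17, 21, 26, 27, 28}

A ∪ B ∪ C = {1, 5, 13, 17, 21, 26, 27, 28}


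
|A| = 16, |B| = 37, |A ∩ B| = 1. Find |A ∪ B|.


|A ∪ B| = |A| + |B| - |A ∩ B|
= 16 + 37 - 1
= 52

|A ∪ B| = 52


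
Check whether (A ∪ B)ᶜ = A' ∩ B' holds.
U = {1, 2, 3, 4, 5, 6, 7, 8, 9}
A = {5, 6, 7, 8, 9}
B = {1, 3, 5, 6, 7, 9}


LHS: A ∪ B = {1, 3, 5, 6, 7, 8, 9}
(A ∪ B)' = U \ (A ∪ B) = {2, 4}
A' = {1, 2, 3, 4}, B' = {2, 4, 8}
Claimed RHS: A' ∩ B' = {2, 4}
Identity is VALID: LHS = RHS = {2, 4} ✓

Identity is valid. (A ∪ B)' = A' ∩ B' = {2, 4}


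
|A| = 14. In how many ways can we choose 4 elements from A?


C(n,k) = n! / (k!(n-k)!)
C(14,4) = 14! / (4!10!)
= 1001

C(14,4) = 1001


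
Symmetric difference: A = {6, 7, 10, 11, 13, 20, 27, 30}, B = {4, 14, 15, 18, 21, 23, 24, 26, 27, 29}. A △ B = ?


A △ B = (A \ B) ∪ (B \ A) = elements in exactly one of A or B
A \ B = {6, 7, 10, 11, 13, 20, 30}
B \ A = {4, 14, 15, 18, 21, 23, 24, 26, 29}
A △ B = {4, 6, 7, 10, 11, 13, 14, 15, 18, 20, 21, 23, 24, 26, 29, 30}

A △ B = {4, 6, 7, 10, 11, 13, 14, 15, 18, 20, 21, 23, 24, 26, 29, 30}


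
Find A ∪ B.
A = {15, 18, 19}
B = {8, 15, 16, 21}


A ∪ B = all elements in A or B (or both)
A = {15, 18, 19}
B = {8, 15, 16, 21}
A ∪ B = {8, 15, 16, 18, 19, 21}

A ∪ B = {8, 15, 16, 18, 19, 21}


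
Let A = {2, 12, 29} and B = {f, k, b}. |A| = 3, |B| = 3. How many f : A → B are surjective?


n = |A| = 3, k = |B| = 3. Surjections via inclusion-exclusion:
S(n,k) = Σ(-1)^i × C(k,i) × (k-i)^n, i=0 to k
i=0: (-1)^0×C(3,0)×3^3 = 27
i=1: (-1)^1×C(3,1)×2^3 = -24
i=2: (-1)^2×C(3,2)×1^3 = 3
i=3: (-1)^3×C(3,3)×0^3 = 0
Total = 6

Number of surjections = 6


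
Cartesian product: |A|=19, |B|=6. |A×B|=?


|A × B| = |A| × |B|
= 19 × 6
= 114

|A × B| = 114


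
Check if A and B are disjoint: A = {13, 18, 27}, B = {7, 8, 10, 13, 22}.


Disjoint means A ∩ B = ∅.
A ∩ B = {13}
A ∩ B ≠ ∅, so A and B are NOT disjoint.

No, A and B are not disjoint (A ∩ B = {13})


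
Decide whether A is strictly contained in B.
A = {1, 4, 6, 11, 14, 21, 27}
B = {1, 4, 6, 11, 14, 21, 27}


A ⊂ B requires: A ⊆ B AND A ≠ B.
A ⊆ B? Yes
A = B? Yes
A = B, so A is not a PROPER subset.

No, A is not a proper subset of B


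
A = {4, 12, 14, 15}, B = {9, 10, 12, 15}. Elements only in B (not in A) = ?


A = {4, 12, 14, 15}
B = {9, 10, 12, 15}
Region: only in B (not in A)
Elements: {9, 10}

Elements only in B (not in A): {9, 10}


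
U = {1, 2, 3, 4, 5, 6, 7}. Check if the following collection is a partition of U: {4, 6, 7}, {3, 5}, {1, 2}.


A partition requires: (1) non-empty parts, (2) pairwise disjoint, (3) union = U
Parts: {4, 6, 7}, {3, 5}, {1, 2}
Union of parts: {1, 2, 3, 4, 5, 6, 7}
U = {1, 2, 3, 4, 5, 6, 7}
All non-empty? True
Pairwise disjoint? True
Covers U? True

Yes, valid partition
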